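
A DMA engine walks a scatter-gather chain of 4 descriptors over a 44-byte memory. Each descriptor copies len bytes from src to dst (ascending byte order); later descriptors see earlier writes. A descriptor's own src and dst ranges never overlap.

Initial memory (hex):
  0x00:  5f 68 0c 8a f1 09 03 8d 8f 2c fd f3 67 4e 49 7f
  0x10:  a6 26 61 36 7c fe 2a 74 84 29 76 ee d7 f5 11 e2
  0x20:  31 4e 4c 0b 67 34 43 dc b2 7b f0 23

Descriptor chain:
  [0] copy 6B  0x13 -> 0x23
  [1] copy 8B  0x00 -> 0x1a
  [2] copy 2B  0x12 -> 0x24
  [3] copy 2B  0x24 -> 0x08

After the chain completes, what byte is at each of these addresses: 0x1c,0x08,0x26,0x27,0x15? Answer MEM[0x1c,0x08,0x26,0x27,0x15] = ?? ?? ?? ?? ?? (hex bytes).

MEM[0x1c,0x08,0x26,0x27,0x15] = 0c 61 2a 74 fe

[0] 0x13->0x23 len=6 : 36 7c fe 2a 74 84
[1] 0x00->0x1a len=8 : 5f 68 0c 8a f1 09 03 8d
[2] 0x12->0x24 len=2 : 61 36
[3] 0x24->0x08 len=2 : 61 36
query mem[0x1c]=0x0c, mem[0x08]=0x61, mem[0x26]=0x2a, mem[0x27]=0x74, mem[0x15]=0xfe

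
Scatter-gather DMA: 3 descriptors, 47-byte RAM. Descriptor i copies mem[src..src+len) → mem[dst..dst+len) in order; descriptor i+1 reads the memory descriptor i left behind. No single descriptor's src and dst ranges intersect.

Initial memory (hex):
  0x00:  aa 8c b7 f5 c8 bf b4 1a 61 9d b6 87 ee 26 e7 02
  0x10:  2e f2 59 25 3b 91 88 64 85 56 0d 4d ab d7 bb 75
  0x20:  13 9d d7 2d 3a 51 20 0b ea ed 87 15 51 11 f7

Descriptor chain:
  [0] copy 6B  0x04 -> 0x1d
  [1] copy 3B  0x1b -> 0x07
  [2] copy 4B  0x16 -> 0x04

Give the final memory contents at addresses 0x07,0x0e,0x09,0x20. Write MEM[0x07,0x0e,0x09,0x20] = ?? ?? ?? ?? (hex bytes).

MEM[0x07,0x0e,0x09,0x20] = 56 e7 c8 1a

[0] 0x04->0x1d len=6 : c8 bf b4 1a 61 9d
[1] 0x1b->0x07 len=3 : 4d ab c8
[2] 0x16->0x04 len=4 : 88 64 85 56
query mem[0x07]=0x56, mem[0x0e]=0xe7, mem[0x09]=0xc8, mem[0x20]=0x1a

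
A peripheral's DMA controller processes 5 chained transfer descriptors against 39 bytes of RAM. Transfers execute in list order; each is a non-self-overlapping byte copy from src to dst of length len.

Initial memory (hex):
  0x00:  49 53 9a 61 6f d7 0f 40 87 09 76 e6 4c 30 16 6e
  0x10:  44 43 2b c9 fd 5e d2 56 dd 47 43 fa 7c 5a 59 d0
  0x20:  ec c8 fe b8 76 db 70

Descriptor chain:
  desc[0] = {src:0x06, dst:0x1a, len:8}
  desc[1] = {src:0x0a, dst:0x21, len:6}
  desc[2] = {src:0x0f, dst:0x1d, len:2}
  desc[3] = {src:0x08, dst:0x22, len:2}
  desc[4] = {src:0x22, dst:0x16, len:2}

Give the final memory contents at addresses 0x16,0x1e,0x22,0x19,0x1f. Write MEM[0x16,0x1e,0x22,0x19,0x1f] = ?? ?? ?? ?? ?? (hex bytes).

[0] 0x06->0x1a len=8 : 0f 40 87 09 76 e6 4c 30
[1] 0x0a->0x21 len=6 : 76 e6 4c 30 16 6e
[2] 0x0f->0x1d len=2 : 6e 44
[3] 0x08->0x22 len=2 : 87 09
[4] 0x22->0x16 len=2 : 87 09
query mem[0x16]=0x87, mem[0x1e]=0x44, mem[0x22]=0x87, mem[0x19]=0x47, mem[0x1f]=0xe6

MEM[0x16,0x1e,0x22,0x19,0x1f] = 87 44 87 47 e6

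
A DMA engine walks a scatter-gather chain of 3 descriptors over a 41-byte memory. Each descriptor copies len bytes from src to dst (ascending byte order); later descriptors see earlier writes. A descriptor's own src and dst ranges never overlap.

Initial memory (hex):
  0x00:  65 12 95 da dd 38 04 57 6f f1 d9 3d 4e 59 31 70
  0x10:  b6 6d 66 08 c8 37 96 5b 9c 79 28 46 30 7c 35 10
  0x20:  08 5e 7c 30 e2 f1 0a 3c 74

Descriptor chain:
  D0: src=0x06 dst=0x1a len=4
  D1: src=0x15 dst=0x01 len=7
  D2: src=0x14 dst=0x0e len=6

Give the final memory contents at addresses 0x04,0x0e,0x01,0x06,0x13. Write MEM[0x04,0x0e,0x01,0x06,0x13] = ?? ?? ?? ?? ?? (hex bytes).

MEM[0x04,0x0e,0x01,0x06,0x13] = 9c c8 37 04 79

  after D0: wrote 4B at 0x1a = 04576ff1
  after D1: wrote 7B at 0x01 = 37965b9c790457
  after D2: wrote 6B at 0x0e = c837965b9c79
query mem[0x04]=0x9c, mem[0x0e]=0xc8, mem[0x01]=0x37, mem[0x06]=0x04, mem[0x13]=0x79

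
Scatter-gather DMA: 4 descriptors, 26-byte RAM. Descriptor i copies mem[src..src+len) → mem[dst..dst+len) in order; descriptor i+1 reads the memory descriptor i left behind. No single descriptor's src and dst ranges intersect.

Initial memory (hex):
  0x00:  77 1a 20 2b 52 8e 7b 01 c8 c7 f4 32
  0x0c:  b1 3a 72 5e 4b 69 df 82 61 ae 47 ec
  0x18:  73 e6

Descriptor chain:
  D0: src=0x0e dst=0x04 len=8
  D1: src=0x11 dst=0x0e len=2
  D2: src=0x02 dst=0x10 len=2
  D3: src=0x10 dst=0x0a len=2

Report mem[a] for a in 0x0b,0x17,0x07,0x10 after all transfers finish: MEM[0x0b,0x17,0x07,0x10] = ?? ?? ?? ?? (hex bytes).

  after D0: wrote 8B at 0x04 = 725e4b69df8261ae
  after D1: wrote 2B at 0x0e = 69df
  after D2: wrote 2B at 0x10 = 202b
  after D3: wrote 2B at 0x0a = 202b
query mem[0x0b]=0x2b, mem[0x17]=0xec, mem[0x07]=0x69, mem[0x10]=0x20

MEM[0x0b,0x17,0x07,0x10] = 2b ec 69 20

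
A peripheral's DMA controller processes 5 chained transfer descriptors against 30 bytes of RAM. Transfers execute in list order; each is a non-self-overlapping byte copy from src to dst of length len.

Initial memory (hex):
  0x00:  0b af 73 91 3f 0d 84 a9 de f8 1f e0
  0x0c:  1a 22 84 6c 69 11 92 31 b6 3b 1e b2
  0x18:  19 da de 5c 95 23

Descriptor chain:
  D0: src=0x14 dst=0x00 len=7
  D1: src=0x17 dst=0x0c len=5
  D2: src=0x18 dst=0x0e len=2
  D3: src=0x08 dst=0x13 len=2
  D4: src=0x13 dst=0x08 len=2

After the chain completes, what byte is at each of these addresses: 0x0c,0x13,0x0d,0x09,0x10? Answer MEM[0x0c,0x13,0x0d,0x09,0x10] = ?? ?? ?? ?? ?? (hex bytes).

MEM[0x0c,0x13,0x0d,0x09,0x10] = b2 de 19 f8 5c

[0] 0x14->0x00 len=7 : b6 3b 1e b2 19 da de
[1] 0x17->0x0c len=5 : b2 19 da de 5c
[2] 0x18->0x0e len=2 : 19 da
[3] 0x08->0x13 len=2 : de f8
[4] 0x13->0x08 len=2 : de f8
query mem[0x0c]=0xb2, mem[0x13]=0xde, mem[0x0d]=0x19, mem[0x09]=0xf8, mem[0x10]=0x5c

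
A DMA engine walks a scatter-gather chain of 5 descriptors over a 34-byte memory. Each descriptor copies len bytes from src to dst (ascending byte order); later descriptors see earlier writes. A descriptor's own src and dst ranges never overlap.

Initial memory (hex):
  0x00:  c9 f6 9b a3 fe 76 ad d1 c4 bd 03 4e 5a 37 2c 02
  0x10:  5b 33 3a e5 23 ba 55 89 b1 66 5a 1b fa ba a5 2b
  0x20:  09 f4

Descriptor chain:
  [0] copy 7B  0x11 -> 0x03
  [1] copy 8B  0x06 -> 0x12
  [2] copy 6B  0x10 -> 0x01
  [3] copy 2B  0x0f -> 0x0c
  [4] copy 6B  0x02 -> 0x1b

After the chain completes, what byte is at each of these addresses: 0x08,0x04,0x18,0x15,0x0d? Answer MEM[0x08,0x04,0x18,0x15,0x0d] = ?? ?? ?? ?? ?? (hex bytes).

MEM[0x08,0x04,0x18,0x15,0x0d] = 55 ba 5a 89 5b

[0] 0x11->0x03 len=7 : 33 3a e5 23 ba 55 89
[1] 0x06->0x12 len=8 : 23 ba 55 89 03 4e 5a 37
[2] 0x10->0x01 len=6 : 5b 33 23 ba 55 89
[3] 0x0f->0x0c len=2 : 02 5b
[4] 0x02->0x1b len=6 : 33 23 ba 55 89 ba
query mem[0x08]=0x55, mem[0x04]=0xba, mem[0x18]=0x5a, mem[0x15]=0x89, mem[0x0d]=0x5b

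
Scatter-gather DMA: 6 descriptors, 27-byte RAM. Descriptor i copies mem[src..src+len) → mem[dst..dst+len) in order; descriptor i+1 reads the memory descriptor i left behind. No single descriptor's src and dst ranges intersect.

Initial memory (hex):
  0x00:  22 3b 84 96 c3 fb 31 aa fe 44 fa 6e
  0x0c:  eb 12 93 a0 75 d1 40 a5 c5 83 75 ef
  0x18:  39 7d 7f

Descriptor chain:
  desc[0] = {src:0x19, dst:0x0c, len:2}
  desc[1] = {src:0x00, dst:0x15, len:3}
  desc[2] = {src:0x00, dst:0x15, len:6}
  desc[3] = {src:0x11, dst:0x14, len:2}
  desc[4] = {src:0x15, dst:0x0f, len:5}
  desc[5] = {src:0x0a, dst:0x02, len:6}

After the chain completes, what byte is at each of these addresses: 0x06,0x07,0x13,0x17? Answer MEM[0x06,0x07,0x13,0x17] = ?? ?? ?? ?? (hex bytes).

MEM[0x06,0x07,0x13,0x17] = 93 40 c3 84

D0: mem[0x0c..0x0d] <- [7d 7f]
D1: mem[0x15..0x17] <- [22 3b 84]
D2: mem[0x15..0x1a] <- [22 3b 84 96 c3 fb]
D3: mem[0x14..0x15] <- [d1 40]
D4: mem[0x0f..0x13] <- [40 3b 84 96 c3]
D5: mem[0x02..0x07] <- [fa 6e 7d 7f 93 40]
query mem[0x06]=0x93, mem[0x07]=0x40, mem[0x13]=0xc3, mem[0x17]=0x84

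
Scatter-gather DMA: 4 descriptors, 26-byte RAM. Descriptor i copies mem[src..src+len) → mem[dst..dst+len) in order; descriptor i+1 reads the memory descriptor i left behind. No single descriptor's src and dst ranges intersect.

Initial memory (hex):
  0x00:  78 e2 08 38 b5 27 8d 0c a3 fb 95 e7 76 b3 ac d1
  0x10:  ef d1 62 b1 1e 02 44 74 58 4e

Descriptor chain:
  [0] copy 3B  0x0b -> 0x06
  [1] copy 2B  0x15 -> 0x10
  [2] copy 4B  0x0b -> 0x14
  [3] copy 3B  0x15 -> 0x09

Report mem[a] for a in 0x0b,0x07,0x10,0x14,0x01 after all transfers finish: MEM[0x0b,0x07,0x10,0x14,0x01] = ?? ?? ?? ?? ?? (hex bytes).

  after D0: wrote 3B at 0x06 = e776b3
  after D1: wrote 2B at 0x10 = 0244
  after D2: wrote 4B at 0x14 = e776b3ac
  after D3: wrote 3B at 0x09 = 76b3ac
query mem[0x0b]=0xac, mem[0x07]=0x76, mem[0x10]=0x02, mem[0x14]=0xe7, mem[0x01]=0xe2

MEM[0x0b,0x07,0x10,0x14,0x01] = ac 76 02 e7 e2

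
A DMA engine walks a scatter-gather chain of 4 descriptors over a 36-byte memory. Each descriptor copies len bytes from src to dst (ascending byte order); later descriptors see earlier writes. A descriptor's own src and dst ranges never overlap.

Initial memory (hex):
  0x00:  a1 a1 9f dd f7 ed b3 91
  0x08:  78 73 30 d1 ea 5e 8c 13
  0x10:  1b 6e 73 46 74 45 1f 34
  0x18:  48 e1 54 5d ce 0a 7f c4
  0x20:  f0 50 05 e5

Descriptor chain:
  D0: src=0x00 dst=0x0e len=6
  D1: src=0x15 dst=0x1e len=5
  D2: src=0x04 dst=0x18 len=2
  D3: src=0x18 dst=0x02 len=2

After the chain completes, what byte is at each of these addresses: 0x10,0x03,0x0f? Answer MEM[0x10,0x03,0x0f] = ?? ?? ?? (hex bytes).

MEM[0x10,0x03,0x0f] = 9f ed a1

[0] 0x00->0x0e len=6 : a1 a1 9f dd f7 ed
[1] 0x15->0x1e len=5 : 45 1f 34 48 e1
[2] 0x04->0x18 len=2 : f7 ed
[3] 0x18->0x02 len=2 : f7 ed
query mem[0x10]=0x9f, mem[0x03]=0xed, mem[0x0f]=0xa1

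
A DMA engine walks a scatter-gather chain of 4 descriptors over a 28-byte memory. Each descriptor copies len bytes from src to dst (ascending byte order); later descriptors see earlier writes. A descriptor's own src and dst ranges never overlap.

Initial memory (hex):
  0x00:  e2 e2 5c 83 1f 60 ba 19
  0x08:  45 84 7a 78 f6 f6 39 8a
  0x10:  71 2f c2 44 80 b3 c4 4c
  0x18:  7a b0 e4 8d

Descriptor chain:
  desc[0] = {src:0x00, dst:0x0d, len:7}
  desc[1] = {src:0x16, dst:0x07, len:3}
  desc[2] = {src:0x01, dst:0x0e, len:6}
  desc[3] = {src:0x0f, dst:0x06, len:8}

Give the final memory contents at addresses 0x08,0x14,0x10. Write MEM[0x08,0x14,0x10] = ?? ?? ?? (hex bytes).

MEM[0x08,0x14,0x10] = 1f 80 83

#0 dst[0x0d+7] := {0xe2,0xe2,0x5c,0x83,0x1f,0x60,0xba}
#1 dst[0x07+3] := {0xc4,0x4c,0x7a}
#2 dst[0x0e+6] := {0xe2,0x5c,0x83,0x1f,0x60,0xba}
#3 dst[0x06+8] := {0x5c,0x83,0x1f,0x60,0xba,0x80,0xb3,0xc4}
query mem[0x08]=0x1f, mem[0x14]=0x80, mem[0x10]=0x83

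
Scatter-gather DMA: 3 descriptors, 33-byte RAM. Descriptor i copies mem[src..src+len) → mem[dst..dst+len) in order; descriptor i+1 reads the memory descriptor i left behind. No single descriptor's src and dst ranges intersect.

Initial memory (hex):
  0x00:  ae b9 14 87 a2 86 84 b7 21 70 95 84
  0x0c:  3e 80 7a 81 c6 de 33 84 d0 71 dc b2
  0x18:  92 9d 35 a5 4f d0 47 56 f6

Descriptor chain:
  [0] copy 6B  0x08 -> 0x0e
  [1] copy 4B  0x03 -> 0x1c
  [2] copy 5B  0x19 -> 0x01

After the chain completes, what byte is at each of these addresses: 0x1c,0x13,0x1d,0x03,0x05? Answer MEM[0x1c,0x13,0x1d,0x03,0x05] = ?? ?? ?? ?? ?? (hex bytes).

#0 dst[0x0e+6] := {0x21,0x70,0x95,0x84,0x3e,0x80}
#1 dst[0x1c+4] := {0x87,0xa2,0x86,0x84}
#2 dst[0x01+5] := {0x9d,0x35,0xa5,0x87,0xa2}
query mem[0x1c]=0x87, mem[0x13]=0x80, mem[0x1d]=0xa2, mem[0x03]=0xa5, mem[0x05]=0xa2

MEM[0x1c,0x13,0x1d,0x03,0x05] = 87 80 a2 a5 a2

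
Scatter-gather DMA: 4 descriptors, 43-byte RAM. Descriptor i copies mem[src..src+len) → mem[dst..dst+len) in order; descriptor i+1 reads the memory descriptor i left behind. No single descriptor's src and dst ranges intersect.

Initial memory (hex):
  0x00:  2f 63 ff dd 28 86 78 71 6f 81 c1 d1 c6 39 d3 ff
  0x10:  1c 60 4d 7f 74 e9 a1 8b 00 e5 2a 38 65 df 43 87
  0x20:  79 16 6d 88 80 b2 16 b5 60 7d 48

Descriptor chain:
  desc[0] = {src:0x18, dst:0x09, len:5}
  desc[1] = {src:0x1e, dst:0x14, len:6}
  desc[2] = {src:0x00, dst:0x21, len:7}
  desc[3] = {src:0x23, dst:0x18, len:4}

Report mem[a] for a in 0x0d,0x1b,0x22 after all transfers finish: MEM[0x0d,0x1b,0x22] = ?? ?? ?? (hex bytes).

#0 dst[0x09+5] := {0x00,0xe5,0x2a,0x38,0x65}
#1 dst[0x14+6] := {0x43,0x87,0x79,0x16,0x6d,0x88}
#2 dst[0x21+7] := {0x2f,0x63,0xff,0xdd,0x28,0x86,0x78}
#3 dst[0x18+4] := {0xff,0xdd,0x28,0x86}
query mem[0x0d]=0x65, mem[0x1b]=0x86, mem[0x22]=0x63

MEM[0x0d,0x1b,0x22] = 65 86 63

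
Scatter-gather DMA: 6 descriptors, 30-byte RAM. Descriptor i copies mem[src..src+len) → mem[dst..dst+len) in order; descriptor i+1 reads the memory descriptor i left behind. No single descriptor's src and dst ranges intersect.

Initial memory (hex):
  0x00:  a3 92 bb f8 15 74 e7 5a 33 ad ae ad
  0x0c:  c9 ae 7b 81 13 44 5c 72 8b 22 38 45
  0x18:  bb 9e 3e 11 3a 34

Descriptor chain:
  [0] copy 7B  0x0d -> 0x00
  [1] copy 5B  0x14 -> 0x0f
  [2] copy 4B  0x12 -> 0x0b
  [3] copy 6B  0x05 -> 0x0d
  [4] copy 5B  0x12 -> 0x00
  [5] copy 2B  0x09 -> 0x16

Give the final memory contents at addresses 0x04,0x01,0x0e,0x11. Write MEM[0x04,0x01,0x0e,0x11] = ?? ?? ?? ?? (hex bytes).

  after D0: wrote 7B at 0x00 = ae7b8113445c72
  after D1: wrote 5B at 0x0f = 8b223845bb
  after D2: wrote 4B at 0x0b = 45bb8b22
  after D3: wrote 6B at 0x0d = 5c725a33adae
  after D4: wrote 5B at 0x00 = aebb8b2238
  after D5: wrote 2B at 0x16 = adae
query mem[0x04]=0x38, mem[0x01]=0xbb, mem[0x0e]=0x72, mem[0x11]=0xad

MEM[0x04,0x01,0x0e,0x11] = 38 bb 72 ad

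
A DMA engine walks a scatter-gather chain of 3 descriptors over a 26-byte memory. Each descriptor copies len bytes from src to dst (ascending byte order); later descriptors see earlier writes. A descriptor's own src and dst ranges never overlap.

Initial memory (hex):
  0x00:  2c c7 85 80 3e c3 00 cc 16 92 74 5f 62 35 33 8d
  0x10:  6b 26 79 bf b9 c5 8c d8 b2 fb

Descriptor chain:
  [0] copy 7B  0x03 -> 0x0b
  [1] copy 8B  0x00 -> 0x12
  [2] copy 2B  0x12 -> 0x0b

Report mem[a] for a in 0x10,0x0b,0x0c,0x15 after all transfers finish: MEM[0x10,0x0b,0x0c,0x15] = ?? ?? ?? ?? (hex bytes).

[0] 0x03->0x0b len=7 : 80 3e c3 00 cc 16 92
[1] 0x00->0x12 len=8 : 2c c7 85 80 3e c3 00 cc
[2] 0x12->0x0b len=2 : 2c c7
query mem[0x10]=0x16, mem[0x0b]=0x2c, mem[0x0c]=0xc7, mem[0x15]=0x80

MEM[0x10,0x0b,0x0c,0x15] = 16 2c c7 80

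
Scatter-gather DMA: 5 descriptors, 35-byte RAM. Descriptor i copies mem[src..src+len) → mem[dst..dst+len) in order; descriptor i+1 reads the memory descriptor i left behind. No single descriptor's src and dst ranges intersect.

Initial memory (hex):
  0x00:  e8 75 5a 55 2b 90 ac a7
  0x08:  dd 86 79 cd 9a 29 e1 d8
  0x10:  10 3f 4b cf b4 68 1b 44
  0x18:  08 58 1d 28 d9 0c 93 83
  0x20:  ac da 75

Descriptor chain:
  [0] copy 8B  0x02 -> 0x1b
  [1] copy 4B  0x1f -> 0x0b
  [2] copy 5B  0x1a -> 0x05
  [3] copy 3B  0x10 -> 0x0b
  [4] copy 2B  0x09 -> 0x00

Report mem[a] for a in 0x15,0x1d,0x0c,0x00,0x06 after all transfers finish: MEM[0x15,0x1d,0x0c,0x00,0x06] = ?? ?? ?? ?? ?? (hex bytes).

MEM[0x15,0x1d,0x0c,0x00,0x06] = 68 2b 3f 90 5a

  after D0: wrote 8B at 0x1b = 5a552b90aca7dd86
  after D1: wrote 4B at 0x0b = aca7dd86
  after D2: wrote 5B at 0x05 = 1d5a552b90
  after D3: wrote 3B at 0x0b = 103f4b
  after D4: wrote 2B at 0x00 = 9079
query mem[0x15]=0x68, mem[0x1d]=0x2b, mem[0x0c]=0x3f, mem[0x00]=0x90, mem[0x06]=0x5a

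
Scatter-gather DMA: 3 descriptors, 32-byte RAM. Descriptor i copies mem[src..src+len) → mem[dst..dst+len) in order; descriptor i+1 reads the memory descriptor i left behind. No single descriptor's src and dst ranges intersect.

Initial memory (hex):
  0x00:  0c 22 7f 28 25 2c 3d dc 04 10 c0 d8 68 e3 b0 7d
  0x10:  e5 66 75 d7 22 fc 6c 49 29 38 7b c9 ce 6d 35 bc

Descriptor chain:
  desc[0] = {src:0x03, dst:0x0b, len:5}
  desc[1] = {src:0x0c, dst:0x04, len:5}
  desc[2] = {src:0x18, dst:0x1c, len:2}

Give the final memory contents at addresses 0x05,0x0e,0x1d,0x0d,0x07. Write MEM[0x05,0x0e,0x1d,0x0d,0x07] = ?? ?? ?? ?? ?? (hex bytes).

MEM[0x05,0x0e,0x1d,0x0d,0x07] = 2c 3d 38 2c dc

#0 dst[0x0b+5] := {0x28,0x25,0x2c,0x3d,0xdc}
#1 dst[0x04+5] := {0x25,0x2c,0x3d,0xdc,0xe5}
#2 dst[0x1c+2] := {0x29,0x38}
query mem[0x05]=0x2c, mem[0x0e]=0x3d, mem[0x1d]=0x38, mem[0x0d]=0x2c, mem[0x07]=0xdc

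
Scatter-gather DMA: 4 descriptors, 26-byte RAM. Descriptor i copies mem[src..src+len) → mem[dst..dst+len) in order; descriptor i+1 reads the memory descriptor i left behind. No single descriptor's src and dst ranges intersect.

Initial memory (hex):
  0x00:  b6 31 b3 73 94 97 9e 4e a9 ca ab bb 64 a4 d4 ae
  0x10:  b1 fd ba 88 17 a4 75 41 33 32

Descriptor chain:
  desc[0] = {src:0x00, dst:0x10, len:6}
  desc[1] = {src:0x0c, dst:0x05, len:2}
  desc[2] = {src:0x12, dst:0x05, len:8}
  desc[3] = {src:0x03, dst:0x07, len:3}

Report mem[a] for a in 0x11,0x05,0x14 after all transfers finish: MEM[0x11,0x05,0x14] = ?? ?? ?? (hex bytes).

[0] 0x00->0x10 len=6 : b6 31 b3 73 94 97
[1] 0x0c->0x05 len=2 : 64 a4
[2] 0x12->0x05 len=8 : b3 73 94 97 75 41 33 32
[3] 0x03->0x07 len=3 : 73 94 b3
query mem[0x11]=0x31, mem[0x05]=0xb3, mem[0x14]=0x94

MEM[0x11,0x05,0x14] = 31 b3 94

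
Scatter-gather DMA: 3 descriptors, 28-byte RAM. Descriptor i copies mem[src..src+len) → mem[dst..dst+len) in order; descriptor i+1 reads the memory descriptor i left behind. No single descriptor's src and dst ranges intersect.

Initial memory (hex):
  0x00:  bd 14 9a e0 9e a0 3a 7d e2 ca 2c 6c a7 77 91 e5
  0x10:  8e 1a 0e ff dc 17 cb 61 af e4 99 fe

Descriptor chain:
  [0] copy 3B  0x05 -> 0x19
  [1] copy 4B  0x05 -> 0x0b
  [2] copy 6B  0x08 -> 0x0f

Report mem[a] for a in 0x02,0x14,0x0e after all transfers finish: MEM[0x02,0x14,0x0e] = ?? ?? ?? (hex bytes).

MEM[0x02,0x14,0x0e] = 9a 7d e2

  after D0: wrote 3B at 0x19 = a03a7d
  after D1: wrote 4B at 0x0b = a03a7de2
  after D2: wrote 6B at 0x0f = e2ca2ca03a7d
query mem[0x02]=0x9a, mem[0x14]=0x7d, mem[0x0e]=0xe2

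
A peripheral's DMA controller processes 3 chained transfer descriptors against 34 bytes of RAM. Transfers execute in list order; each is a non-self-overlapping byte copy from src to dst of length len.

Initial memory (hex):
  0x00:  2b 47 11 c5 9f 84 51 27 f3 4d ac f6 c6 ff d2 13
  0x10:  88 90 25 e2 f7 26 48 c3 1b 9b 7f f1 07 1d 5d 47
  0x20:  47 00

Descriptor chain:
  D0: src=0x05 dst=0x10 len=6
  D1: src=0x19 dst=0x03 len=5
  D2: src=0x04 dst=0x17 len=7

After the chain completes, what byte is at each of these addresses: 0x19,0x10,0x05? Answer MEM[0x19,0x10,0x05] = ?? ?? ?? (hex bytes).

D0: mem[0x10..0x15] <- [84 51 27 f3 4d ac]
D1: mem[0x03..0x07] <- [9b 7f f1 07 1d]
D2: mem[0x17..0x1d] <- [7f f1 07 1d f3 4d ac]
query mem[0x19]=0x07, mem[0x10]=0x84, mem[0x05]=0xf1

MEM[0x19,0x10,0x05] = 07 84 f1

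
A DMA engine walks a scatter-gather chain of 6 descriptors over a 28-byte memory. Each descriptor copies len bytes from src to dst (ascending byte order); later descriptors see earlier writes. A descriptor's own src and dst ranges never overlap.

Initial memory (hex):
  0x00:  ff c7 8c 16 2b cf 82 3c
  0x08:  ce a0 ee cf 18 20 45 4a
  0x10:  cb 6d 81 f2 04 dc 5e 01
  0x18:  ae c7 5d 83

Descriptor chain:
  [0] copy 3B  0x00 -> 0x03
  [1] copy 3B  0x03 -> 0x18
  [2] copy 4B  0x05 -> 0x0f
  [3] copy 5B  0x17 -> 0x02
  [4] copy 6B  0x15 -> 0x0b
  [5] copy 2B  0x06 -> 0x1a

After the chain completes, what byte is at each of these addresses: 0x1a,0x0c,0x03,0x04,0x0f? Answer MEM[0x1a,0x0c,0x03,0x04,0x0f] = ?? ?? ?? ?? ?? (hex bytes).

[0] 0x00->0x03 len=3 : ff c7 8c
[1] 0x03->0x18 len=3 : ff c7 8c
[2] 0x05->0x0f len=4 : 8c 82 3c ce
[3] 0x17->0x02 len=5 : 01 ff c7 8c 83
[4] 0x15->0x0b len=6 : dc 5e 01 ff c7 8c
[5] 0x06->0x1a len=2 : 83 3c
query mem[0x1a]=0x83, mem[0x0c]=0x5e, mem[0x03]=0xff, mem[0x04]=0xc7, mem[0x0f]=0xc7

MEM[0x1a,0x0c,0x03,0x04,0x0f] = 83 5e ff c7 c7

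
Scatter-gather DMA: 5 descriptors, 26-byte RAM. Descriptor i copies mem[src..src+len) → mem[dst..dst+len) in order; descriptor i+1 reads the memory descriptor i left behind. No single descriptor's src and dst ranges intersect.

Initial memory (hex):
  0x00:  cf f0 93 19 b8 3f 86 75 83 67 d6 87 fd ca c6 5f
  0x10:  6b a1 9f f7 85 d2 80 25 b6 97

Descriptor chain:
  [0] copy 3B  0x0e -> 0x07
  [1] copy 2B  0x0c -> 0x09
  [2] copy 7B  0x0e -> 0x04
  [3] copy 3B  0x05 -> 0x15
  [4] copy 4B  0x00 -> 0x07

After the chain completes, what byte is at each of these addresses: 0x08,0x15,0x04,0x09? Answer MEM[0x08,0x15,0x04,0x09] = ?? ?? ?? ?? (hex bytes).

MEM[0x08,0x15,0x04,0x09] = f0 5f c6 93

#0 dst[0x07+3] := {0xc6,0x5f,0x6b}
#1 dst[0x09+2] := {0xfd,0xca}
#2 dst[0x04+7] := {0xc6,0x5f,0x6b,0xa1,0x9f,0xf7,0x85}
#3 dst[0x15+3] := {0x5f,0x6b,0xa1}
#4 dst[0x07+4] := {0xcf,0xf0,0x93,0x19}
query mem[0x08]=0xf0, mem[0x15]=0x5f, mem[0x04]=0xc6, mem[0x09]=0x93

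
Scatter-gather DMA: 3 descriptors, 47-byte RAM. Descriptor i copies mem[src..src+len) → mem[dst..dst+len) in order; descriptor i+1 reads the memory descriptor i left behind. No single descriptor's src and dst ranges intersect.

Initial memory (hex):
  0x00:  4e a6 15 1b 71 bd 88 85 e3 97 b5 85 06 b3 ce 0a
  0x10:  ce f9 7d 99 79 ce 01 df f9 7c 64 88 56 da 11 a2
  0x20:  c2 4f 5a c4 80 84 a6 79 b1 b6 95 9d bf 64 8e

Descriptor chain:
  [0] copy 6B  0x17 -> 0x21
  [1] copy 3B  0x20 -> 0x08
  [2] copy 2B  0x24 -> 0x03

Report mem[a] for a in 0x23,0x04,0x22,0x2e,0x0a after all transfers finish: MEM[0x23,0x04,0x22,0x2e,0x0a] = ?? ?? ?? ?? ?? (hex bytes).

MEM[0x23,0x04,0x22,0x2e,0x0a] = 7c 88 f9 8e f9

  after D0: wrote 6B at 0x21 = dff97c648856
  after D1: wrote 3B at 0x08 = c2dff9
  after D2: wrote 2B at 0x03 = 6488
query mem[0x23]=0x7c, mem[0x04]=0x88, mem[0x22]=0xf9, mem[0x2e]=0x8e, mem[0x0a]=0xf9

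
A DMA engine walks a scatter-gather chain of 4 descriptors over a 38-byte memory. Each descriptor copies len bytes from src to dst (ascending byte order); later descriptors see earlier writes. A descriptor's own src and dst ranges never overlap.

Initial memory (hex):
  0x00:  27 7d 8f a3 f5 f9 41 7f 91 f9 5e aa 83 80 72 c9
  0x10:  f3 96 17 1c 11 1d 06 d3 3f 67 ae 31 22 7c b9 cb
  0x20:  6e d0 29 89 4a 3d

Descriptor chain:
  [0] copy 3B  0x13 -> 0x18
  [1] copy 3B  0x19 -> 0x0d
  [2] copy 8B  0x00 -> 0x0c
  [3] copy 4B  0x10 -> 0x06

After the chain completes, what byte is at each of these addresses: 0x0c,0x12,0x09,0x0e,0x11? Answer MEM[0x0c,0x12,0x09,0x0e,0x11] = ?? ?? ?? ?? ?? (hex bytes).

MEM[0x0c,0x12,0x09,0x0e,0x11] = 27 41 7f 8f f9

  after D0: wrote 3B at 0x18 = 1c111d
  after D1: wrote 3B at 0x0d = 111d31
  after D2: wrote 8B at 0x0c = 277d8fa3f5f9417f
  after D3: wrote 4B at 0x06 = f5f9417f
query mem[0x0c]=0x27, mem[0x12]=0x41, mem[0x09]=0x7f, mem[0x0e]=0x8f, mem[0x11]=0xf9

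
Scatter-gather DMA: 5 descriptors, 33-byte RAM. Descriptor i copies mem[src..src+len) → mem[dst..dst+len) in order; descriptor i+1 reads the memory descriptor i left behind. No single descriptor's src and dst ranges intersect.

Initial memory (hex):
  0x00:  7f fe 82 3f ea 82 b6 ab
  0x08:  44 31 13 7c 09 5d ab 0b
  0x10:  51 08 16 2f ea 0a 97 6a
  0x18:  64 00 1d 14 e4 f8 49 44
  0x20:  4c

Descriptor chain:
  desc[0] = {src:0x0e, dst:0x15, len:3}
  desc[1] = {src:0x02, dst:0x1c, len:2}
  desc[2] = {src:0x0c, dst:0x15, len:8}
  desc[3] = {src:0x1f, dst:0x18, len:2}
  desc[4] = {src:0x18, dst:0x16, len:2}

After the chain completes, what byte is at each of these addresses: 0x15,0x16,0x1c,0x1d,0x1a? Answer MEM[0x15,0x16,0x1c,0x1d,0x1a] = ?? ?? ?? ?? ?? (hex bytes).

MEM[0x15,0x16,0x1c,0x1d,0x1a] = 09 44 2f 3f 08

D0: mem[0x15..0x17] <- [ab 0b 51]
D1: mem[0x1c..0x1d] <- [82 3f]
D2: mem[0x15..0x1c] <- [09 5d ab 0b 51 08 16 2f]
D3: mem[0x18..0x19] <- [44 4c]
D4: mem[0x16..0x17] <- [44 4c]
query mem[0x15]=0x09, mem[0x16]=0x44, mem[0x1c]=0x2f, mem[0x1d]=0x3f, mem[0x1a]=0x08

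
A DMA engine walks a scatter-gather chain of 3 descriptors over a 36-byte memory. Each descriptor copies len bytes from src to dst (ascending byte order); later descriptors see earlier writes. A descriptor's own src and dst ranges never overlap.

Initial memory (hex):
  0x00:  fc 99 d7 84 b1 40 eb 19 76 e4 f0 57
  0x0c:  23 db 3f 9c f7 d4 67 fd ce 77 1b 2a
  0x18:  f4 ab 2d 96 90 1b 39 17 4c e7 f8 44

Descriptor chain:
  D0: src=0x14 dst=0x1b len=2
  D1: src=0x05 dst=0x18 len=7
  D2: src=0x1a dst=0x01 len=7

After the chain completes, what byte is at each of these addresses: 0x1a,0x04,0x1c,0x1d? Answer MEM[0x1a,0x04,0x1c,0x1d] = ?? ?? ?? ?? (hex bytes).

MEM[0x1a,0x04,0x1c,0x1d] = 19 f0 e4 f0

  after D0: wrote 2B at 0x1b = ce77
  after D1: wrote 7B at 0x18 = 40eb1976e4f057
  after D2: wrote 7B at 0x01 = 1976e4f057174c
query mem[0x1a]=0x19, mem[0x04]=0xf0, mem[0x1c]=0xe4, mem[0x1d]=0xf0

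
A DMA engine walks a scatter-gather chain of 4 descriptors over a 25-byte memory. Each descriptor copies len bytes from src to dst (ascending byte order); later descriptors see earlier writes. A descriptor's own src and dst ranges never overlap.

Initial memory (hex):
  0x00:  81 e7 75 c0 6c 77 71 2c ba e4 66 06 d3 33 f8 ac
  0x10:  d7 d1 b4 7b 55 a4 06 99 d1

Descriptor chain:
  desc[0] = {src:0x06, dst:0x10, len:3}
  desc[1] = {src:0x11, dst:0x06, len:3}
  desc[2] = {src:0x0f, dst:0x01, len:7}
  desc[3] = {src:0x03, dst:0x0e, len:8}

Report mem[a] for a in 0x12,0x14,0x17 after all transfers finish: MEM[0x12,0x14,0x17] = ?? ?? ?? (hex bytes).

MEM[0x12,0x14,0x17] = a4 e4 99

#0 dst[0x10+3] := {0x71,0x2c,0xba}
#1 dst[0x06+3] := {0x2c,0xba,0x7b}
#2 dst[0x01+7] := {0xac,0x71,0x2c,0xba,0x7b,0x55,0xa4}
#3 dst[0x0e+8] := {0x2c,0xba,0x7b,0x55,0xa4,0x7b,0xe4,0x66}
query mem[0x12]=0xa4, mem[0x14]=0xe4, mem[0x17]=0x99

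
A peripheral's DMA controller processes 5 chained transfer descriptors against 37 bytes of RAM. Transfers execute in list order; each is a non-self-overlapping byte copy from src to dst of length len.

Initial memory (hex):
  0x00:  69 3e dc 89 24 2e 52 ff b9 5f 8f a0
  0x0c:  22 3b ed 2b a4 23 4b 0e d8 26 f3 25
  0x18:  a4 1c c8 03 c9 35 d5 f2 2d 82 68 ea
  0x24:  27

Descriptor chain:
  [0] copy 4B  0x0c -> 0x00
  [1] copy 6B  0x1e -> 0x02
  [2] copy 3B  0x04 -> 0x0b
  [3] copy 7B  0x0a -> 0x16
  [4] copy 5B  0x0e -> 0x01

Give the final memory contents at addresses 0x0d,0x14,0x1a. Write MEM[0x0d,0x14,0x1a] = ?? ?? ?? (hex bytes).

#0 dst[0x00+4] := {0x22,0x3b,0xed,0x2b}
#1 dst[0x02+6] := {0xd5,0xf2,0x2d,0x82,0x68,0xea}
#2 dst[0x0b+3] := {0x2d,0x82,0x68}
#3 dst[0x16+7] := {0x8f,0x2d,0x82,0x68,0xed,0x2b,0xa4}
#4 dst[0x01+5] := {0xed,0x2b,0xa4,0x23,0x4b}
query mem[0x0d]=0x68, mem[0x14]=0xd8, mem[0x1a]=0xed

MEM[0x0d,0x14,0x1a] = 68 d8 ed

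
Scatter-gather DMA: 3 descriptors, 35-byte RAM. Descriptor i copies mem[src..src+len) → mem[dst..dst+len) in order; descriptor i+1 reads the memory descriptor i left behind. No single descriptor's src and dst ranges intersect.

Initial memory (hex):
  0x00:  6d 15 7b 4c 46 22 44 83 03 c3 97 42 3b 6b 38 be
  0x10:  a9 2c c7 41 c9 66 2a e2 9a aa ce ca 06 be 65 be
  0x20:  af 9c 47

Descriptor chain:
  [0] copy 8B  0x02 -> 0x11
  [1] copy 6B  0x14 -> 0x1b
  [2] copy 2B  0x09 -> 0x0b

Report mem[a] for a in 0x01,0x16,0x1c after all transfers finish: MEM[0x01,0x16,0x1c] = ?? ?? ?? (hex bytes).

#0 dst[0x11+8] := {0x7b,0x4c,0x46,0x22,0x44,0x83,0x03,0xc3}
#1 dst[0x1b+6] := {0x22,0x44,0x83,0x03,0xc3,0xaa}
#2 dst[0x0b+2] := {0xc3,0x97}
query mem[0x01]=0x15, mem[0x16]=0x83, mem[0x1c]=0x44

MEM[0x01,0x16,0x1c] = 15 83 44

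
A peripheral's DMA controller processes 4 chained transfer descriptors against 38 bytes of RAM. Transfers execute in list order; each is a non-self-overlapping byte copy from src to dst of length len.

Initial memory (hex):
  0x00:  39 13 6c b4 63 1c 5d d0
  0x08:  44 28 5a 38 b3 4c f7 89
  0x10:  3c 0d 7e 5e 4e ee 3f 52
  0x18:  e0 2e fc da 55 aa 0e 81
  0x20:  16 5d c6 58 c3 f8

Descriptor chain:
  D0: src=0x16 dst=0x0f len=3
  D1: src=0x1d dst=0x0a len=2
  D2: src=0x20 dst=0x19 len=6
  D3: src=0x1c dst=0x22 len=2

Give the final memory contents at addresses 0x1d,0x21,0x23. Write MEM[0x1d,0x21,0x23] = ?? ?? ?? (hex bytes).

MEM[0x1d,0x21,0x23] = c3 5d c3

D0: mem[0x0f..0x11] <- [3f 52 e0]
D1: mem[0x0a..0x0b] <- [aa 0e]
D2: mem[0x19..0x1e] <- [16 5d c6 58 c3 f8]
D3: mem[0x22..0x23] <- [58 c3]
query mem[0x1d]=0xc3, mem[0x21]=0x5d, mem[0x23]=0xc3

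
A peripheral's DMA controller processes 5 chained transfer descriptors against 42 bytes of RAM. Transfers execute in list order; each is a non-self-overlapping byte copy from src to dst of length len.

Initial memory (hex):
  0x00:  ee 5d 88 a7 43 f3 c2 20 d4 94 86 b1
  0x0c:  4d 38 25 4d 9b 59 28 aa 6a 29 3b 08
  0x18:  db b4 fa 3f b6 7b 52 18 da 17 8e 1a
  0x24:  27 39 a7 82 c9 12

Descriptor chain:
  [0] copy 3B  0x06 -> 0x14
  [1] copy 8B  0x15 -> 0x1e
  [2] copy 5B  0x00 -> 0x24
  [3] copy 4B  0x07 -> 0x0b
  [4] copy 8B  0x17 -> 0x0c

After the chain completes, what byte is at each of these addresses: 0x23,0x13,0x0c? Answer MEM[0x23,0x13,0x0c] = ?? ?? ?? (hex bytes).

D0: mem[0x14..0x16] <- [c2 20 d4]
D1: mem[0x1e..0x25] <- [20 d4 08 db b4 fa 3f b6]
D2: mem[0x24..0x28] <- [ee 5d 88 a7 43]
D3: mem[0x0b..0x0e] <- [20 d4 94 86]
D4: mem[0x0c..0x13] <- [08 db b4 fa 3f b6 7b 20]
query mem[0x23]=0xfa, mem[0x13]=0x20, mem[0x0c]=0x08

MEM[0x23,0x13,0x0c] = fa 20 08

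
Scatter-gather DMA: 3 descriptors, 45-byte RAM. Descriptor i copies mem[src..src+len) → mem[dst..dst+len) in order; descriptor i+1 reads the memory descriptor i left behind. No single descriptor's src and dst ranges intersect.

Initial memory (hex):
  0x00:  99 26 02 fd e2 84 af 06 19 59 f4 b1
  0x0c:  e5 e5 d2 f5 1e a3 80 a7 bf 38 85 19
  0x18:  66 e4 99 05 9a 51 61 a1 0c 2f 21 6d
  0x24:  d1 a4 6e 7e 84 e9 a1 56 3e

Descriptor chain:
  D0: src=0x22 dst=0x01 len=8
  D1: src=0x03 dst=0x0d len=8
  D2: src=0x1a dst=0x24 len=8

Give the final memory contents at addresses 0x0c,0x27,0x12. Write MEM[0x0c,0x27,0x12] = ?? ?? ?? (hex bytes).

D0: mem[0x01..0x08] <- [21 6d d1 a4 6e 7e 84 e9]
D1: mem[0x0d..0x14] <- [d1 a4 6e 7e 84 e9 59 f4]
D2: mem[0x24..0x2b] <- [99 05 9a 51 61 a1 0c 2f]
query mem[0x0c]=0xe5, mem[0x27]=0x51, mem[0x12]=0xe9

MEM[0x0c,0x27,0x12] = e5 51 e9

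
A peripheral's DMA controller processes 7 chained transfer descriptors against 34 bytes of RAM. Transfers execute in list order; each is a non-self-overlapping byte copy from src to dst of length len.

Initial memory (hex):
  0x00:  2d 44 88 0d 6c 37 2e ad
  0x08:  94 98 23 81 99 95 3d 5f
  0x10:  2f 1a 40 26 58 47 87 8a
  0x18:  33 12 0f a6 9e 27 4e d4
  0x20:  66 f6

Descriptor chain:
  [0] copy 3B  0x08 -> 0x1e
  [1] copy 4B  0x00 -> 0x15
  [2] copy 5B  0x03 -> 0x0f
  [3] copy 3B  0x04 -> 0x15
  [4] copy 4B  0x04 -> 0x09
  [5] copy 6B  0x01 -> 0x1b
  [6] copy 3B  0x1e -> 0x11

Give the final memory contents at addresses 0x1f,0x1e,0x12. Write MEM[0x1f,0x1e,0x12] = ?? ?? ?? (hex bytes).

MEM[0x1f,0x1e,0x12] = 37 6c 37

  after D0: wrote 3B at 0x1e = 949823
  after D1: wrote 4B at 0x15 = 2d44880d
  after D2: wrote 5B at 0x0f = 0d6c372ead
  after D3: wrote 3B at 0x15 = 6c372e
  after D4: wrote 4B at 0x09 = 6c372ead
  after D5: wrote 6B at 0x1b = 44880d6c372e
  after D6: wrote 3B at 0x11 = 6c372e
query mem[0x1f]=0x37, mem[0x1e]=0x6c, mem[0x12]=0x37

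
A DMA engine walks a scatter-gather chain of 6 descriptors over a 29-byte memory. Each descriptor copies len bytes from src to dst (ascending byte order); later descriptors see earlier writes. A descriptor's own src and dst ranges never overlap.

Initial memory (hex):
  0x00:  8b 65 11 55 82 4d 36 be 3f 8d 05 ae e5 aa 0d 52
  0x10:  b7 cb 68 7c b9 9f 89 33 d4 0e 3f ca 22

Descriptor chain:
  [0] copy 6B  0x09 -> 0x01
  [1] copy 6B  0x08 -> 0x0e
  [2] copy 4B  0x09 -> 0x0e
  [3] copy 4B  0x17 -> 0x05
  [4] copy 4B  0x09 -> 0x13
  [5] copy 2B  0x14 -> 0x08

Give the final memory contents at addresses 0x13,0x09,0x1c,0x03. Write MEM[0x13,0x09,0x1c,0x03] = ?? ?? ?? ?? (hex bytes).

MEM[0x13,0x09,0x1c,0x03] = 8d ae 22 ae

[0] 0x09->0x01 len=6 : 8d 05 ae e5 aa 0d
[1] 0x08->0x0e len=6 : 3f 8d 05 ae e5 aa
[2] 0x09->0x0e len=4 : 8d 05 ae e5
[3] 0x17->0x05 len=4 : 33 d4 0e 3f
[4] 0x09->0x13 len=4 : 8d 05 ae e5
[5] 0x14->0x08 len=2 : 05 ae
query mem[0x13]=0x8d, mem[0x09]=0xae, mem[0x1c]=0x22, mem[0x03]=0xae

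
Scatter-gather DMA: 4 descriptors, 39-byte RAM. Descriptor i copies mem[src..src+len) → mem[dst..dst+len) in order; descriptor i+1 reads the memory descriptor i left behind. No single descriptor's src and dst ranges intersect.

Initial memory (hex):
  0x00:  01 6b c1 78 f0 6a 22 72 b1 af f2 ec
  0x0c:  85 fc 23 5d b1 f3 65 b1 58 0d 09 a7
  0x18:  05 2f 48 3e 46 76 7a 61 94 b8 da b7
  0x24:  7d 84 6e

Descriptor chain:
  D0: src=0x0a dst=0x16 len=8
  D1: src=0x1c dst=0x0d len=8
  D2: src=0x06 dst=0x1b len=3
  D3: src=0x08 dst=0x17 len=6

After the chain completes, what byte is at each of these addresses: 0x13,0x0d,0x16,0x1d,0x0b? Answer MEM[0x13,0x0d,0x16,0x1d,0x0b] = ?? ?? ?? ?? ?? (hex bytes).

D0: mem[0x16..0x1d] <- [f2 ec 85 fc 23 5d b1 f3]
D1: mem[0x0d..0x14] <- [b1 f3 7a 61 94 b8 da b7]
D2: mem[0x1b..0x1d] <- [22 72 b1]
D3: mem[0x17..0x1c] <- [b1 af f2 ec 85 b1]
query mem[0x13]=0xda, mem[0x0d]=0xb1, mem[0x16]=0xf2, mem[0x1d]=0xb1, mem[0x0b]=0xec

MEM[0x13,0x0d,0x16,0x1d,0x0b] = da b1 f2 b1 ec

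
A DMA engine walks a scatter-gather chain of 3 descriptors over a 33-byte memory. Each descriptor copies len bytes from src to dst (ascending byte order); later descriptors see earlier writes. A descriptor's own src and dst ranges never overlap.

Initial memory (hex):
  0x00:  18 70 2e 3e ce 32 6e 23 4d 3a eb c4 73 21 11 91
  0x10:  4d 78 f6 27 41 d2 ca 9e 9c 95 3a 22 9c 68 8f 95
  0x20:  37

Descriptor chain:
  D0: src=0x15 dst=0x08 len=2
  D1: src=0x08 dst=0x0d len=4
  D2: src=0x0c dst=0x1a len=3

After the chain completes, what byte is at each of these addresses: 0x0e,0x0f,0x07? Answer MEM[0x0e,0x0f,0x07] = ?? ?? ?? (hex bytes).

D0: mem[0x08..0x09] <- [d2 ca]
D1: mem[0x0d..0x10] <- [d2 ca eb c4]
D2: mem[0x1a..0x1c] <- [73 d2 ca]
query mem[0x0e]=0xca, mem[0x0f]=0xeb, mem[0x07]=0x23

MEM[0x0e,0x0f,0x07] = ca eb 23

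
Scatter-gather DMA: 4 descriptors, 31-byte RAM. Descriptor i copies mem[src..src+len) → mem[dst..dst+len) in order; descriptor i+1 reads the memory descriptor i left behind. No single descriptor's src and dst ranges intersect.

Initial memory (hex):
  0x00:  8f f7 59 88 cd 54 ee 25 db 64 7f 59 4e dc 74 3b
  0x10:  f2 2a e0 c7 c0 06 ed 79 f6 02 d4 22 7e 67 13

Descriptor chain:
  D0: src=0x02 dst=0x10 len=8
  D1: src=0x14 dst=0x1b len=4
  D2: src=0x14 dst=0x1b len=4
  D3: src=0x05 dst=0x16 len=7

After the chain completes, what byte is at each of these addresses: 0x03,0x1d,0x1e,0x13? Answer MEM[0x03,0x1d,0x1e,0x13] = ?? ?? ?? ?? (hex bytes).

D0: mem[0x10..0x17] <- [59 88 cd 54 ee 25 db 64]
D1: mem[0x1b..0x1e] <- [ee 25 db 64]
D2: mem[0x1b..0x1e] <- [ee 25 db 64]
D3: mem[0x16..0x1c] <- [54 ee 25 db 64 7f 59]
query mem[0x03]=0x88, mem[0x1d]=0xdb, mem[0x1e]=0x64, mem[0x13]=0x54

MEM[0x03,0x1d,0x1e,0x13] = 88 db 64 54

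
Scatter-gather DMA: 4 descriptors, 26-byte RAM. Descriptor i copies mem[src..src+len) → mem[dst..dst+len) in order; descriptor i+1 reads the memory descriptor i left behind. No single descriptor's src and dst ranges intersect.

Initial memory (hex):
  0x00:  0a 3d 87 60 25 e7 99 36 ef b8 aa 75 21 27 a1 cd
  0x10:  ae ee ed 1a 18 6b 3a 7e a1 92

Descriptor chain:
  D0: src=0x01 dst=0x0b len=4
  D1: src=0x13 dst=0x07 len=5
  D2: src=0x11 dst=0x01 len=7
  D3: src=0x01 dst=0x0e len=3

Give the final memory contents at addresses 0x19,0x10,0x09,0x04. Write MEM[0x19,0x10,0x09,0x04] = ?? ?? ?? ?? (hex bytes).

D0: mem[0x0b..0x0e] <- [3d 87 60 25]
D1: mem[0x07..0x0b] <- [1a 18 6b 3a 7e]
D2: mem[0x01..0x07] <- [ee ed 1a 18 6b 3a 7e]
D3: mem[0x0e..0x10] <- [ee ed 1a]
query mem[0x19]=0x92, mem[0x10]=0x1a, mem[0x09]=0x6b, mem[0x04]=0x18

MEM[0x19,0x10,0x09,0x04] = 92 1a 6b 18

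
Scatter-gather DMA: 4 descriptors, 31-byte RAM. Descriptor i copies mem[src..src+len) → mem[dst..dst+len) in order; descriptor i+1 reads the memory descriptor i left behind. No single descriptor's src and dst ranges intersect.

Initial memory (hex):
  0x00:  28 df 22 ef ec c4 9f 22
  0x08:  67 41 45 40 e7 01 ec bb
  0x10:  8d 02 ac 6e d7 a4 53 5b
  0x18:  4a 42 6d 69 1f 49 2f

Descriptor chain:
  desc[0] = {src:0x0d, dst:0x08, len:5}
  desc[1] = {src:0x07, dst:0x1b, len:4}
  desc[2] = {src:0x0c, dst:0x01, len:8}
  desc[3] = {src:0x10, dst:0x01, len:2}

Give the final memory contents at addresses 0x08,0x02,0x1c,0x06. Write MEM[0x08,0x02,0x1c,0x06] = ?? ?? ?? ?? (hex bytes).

MEM[0x08,0x02,0x1c,0x06] = 6e 02 01 02

[0] 0x0d->0x08 len=5 : 01 ec bb 8d 02
[1] 0x07->0x1b len=4 : 22 01 ec bb
[2] 0x0c->0x01 len=8 : 02 01 ec bb 8d 02 ac 6e
[3] 0x10->0x01 len=2 : 8d 02
query mem[0x08]=0x6e, mem[0x02]=0x02, mem[0x1c]=0x01, mem[0x06]=0x02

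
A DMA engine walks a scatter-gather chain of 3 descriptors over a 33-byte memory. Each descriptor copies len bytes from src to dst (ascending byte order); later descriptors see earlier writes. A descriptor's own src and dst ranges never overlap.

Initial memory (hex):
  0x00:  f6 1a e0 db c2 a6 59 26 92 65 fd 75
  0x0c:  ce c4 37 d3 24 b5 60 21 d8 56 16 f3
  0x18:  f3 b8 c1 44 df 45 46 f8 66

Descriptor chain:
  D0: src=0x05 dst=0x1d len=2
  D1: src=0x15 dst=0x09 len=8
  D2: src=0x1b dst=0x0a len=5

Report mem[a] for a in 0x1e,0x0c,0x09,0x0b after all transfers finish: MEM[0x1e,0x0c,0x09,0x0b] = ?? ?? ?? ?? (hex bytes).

MEM[0x1e,0x0c,0x09,0x0b] = 59 a6 56 df

D0: mem[0x1d..0x1e] <- [a6 59]
D1: mem[0x09..0x10] <- [56 16 f3 f3 b8 c1 44 df]
D2: mem[0x0a..0x0e] <- [44 df a6 59 f8]
query mem[0x1e]=0x59, mem[0x0c]=0xa6, mem[0x09]=0x56, mem[0x0b]=0xdf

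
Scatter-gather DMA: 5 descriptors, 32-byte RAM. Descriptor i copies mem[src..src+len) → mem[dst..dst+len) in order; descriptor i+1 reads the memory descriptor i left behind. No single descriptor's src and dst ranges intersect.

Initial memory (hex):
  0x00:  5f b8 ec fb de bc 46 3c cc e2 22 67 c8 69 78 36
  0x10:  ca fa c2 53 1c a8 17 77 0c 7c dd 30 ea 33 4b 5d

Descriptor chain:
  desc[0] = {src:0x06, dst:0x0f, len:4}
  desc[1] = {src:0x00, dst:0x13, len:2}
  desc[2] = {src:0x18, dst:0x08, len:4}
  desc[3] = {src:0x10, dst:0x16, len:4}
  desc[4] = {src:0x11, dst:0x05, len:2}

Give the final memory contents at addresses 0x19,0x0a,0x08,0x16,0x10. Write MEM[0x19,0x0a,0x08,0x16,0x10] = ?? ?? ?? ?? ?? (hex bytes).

[0] 0x06->0x0f len=4 : 46 3c cc e2
[1] 0x00->0x13 len=2 : 5f b8
[2] 0x18->0x08 len=4 : 0c 7c dd 30
[3] 0x10->0x16 len=4 : 3c cc e2 5f
[4] 0x11->0x05 len=2 : cc e2
query mem[0x19]=0x5f, mem[0x0a]=0xdd, mem[0x08]=0x0c, mem[0x16]=0x3c, mem[0x10]=0x3c

MEM[0x19,0x0a,0x08,0x16,0x10] = 5f dd 0c 3c 3c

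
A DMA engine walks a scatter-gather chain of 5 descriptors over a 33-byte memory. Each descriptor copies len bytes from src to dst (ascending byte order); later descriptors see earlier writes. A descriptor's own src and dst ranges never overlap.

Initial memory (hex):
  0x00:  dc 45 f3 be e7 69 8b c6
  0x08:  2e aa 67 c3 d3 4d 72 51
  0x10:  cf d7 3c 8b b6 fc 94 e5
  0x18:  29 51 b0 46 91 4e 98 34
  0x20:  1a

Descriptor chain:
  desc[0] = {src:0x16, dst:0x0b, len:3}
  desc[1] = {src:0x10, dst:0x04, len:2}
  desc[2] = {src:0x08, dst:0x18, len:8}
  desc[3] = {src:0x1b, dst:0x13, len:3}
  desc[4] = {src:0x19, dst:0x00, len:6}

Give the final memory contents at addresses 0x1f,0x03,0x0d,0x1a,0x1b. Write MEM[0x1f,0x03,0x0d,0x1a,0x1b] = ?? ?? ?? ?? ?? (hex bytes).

D0: mem[0x0b..0x0d] <- [94 e5 29]
D1: mem[0x04..0x05] <- [cf d7]
D2: mem[0x18..0x1f] <- [2e aa 67 94 e5 29 72 51]
D3: mem[0x13..0x15] <- [94 e5 29]
D4: mem[0x00..0x05] <- [aa 67 94 e5 29 72]
query mem[0x1f]=0x51, mem[0x03]=0xe5, mem[0x0d]=0x29, mem[0x1a]=0x67, mem[0x1b]=0x94

MEM[0x1f,0x03,0x0d,0x1a,0x1b] = 51 e5 29 67 94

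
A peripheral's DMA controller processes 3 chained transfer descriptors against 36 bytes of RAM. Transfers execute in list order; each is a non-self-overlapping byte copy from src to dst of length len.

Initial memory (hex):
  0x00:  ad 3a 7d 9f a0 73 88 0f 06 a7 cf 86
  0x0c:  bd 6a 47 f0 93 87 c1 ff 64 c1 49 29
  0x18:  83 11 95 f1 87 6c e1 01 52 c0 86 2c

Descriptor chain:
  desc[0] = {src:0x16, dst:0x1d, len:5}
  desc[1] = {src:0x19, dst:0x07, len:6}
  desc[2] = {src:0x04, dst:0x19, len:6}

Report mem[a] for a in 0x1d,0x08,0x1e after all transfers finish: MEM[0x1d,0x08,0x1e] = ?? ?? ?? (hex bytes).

[0] 0x16->0x1d len=5 : 49 29 83 11 95
[1] 0x19->0x07 len=6 : 11 95 f1 87 49 29
[2] 0x04->0x19 len=6 : a0 73 88 11 95 f1
query mem[0x1d]=0x95, mem[0x08]=0x95, mem[0x1e]=0xf1

MEM[0x1d,0x08,0x1e] = 95 95 f1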